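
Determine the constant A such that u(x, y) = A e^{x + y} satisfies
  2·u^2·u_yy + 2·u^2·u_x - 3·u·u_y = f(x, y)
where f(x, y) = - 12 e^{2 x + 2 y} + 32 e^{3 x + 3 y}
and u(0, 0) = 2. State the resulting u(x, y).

Answer: u(x, y) = 2 e^{x + y}

Derivation:
Substitute the ansatz u = A e^{x + y} into the left-hand side.
Derivatives of the ansatz:
  u_yy = A e^{x} e^{y}
  u_x = A e^{x} e^{y}
  u_y = A e^{x} e^{y}
Term by term:
  2·u^2·u_yy = 2 A^{3} e^{3 x} e^{3 y}
  2·u^2·u_x = 2 A^{3} e^{3 x} e^{3 y}
  -3·u·u_y = - 3 A^{2} e^{2 x} e^{2 y}
So the left-hand side equals
  4 A^{3} e^{3 x} e^{3 y} - 3 A^{2} e^{2 x} e^{2 y}
This must equal f(x, y) identically; expanded, f = 32 e^{3 x} e^{3 y} - 12 e^{2 x} e^{2 y}.
Matching coefficients of the independent functions:
  [e^{2 x} e^{2 y}]:  - 3 A^{2} = -12
  [e^{3 x} e^{3 y}]:  4 A^{3} = 32
Solving: A = 2.
Check against the point condition:
  u(0, 0) = 2  ⟹  A = 2  ✓
Hence u(x, y) = 2 e^{x + y}.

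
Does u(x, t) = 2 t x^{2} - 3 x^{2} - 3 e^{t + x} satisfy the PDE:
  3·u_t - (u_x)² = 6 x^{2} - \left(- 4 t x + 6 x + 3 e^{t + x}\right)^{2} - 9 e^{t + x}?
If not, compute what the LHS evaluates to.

Evaluate each term of the left-hand side for u = 2 t x^{2} - 3 x^{2} - 3 e^{t + x}.
Derivatives:
  u_t = 2 x^{2} - 3 e^{t} e^{x}
  u_x = 4 t x - 6 x - 3 e^{t} e^{x}
Terms:
  3·u_t = 6 x^{2} - 9 e^{t + x}
  -(u_x)² = - \left(- 4 t x + 6 x + 3 e^{t + x}\right)^{2}
Sum: LHS = 6 x^{2} - \left(- 4 t x + 6 x + 3 e^{t + x}\right)^{2} - 9 e^{t + x}
This is exactly the given right-hand side, so u is a solution.

Answer: Yes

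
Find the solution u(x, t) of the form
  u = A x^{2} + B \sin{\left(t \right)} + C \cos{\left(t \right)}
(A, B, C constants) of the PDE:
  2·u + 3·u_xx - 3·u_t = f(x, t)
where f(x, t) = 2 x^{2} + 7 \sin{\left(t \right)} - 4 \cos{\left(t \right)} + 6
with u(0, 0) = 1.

Substitute the ansatz u = A x^{2} + B \sin{\left(t \right)} + C \cos{\left(t \right)} into the left-hand side.
Derivatives of the ansatz:
  u_xx = 2 A
  u_t = B \cos{\left(t \right)} - C \sin{\left(t \right)}
Term by term:
  2·u = 2 A x^{2} + 2 B \sin{\left(t \right)} + 2 C \cos{\left(t \right)}
  3·u_xx = 6 A
  -3·u_t = - 3 B \cos{\left(t \right)} + 3 C \sin{\left(t \right)}
So the left-hand side equals
  2 A x^{2} + 6 A + 2 B \sin{\left(t \right)} - 3 B \cos{\left(t \right)} + 3 C \sin{\left(t \right)} + 2 C \cos{\left(t \right)}
This must equal f(x, t) = 2 x^{2} + 7 \sin{\left(t \right)} - 4 \cos{\left(t \right)} + 6 identically.
Matching coefficients of the independent functions:
  [constant term]:  6 A = 6
  [x^{2}]:  2 A = 2
  [\sin{\left(t \right)}]:  2 B + 3 C = 7
  [\cos{\left(t \right)}]:  - 3 B + 2 C = -4
Solving: A = 1, B = 2, C = 1.
Check against the point condition:
  u(0, 0) = 1  ⟹  C = 1  ✓
Hence u(x, t) = x^{2} + 2 \sin{\left(t \right)} + \cos{\left(t \right)}.

Answer: u(x, t) = x^{2} + 2 \sin{\left(t \right)} + \cos{\left(t \right)}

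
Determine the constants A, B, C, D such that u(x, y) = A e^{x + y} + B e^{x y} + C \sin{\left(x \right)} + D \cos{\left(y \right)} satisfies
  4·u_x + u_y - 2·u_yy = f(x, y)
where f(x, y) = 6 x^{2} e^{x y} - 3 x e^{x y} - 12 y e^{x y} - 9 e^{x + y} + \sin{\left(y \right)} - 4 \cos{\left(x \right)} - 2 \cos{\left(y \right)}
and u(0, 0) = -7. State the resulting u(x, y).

Substitute the ansatz u = A e^{x + y} + B e^{x y} + C \sin{\left(x \right)} + D \cos{\left(y \right)} into the left-hand side.
Derivatives of the ansatz:
  u_x = A e^{x} e^{y} + B y e^{x y} + C \cos{\left(x \right)}
  u_y = A e^{x} e^{y} + B x e^{x y} - D \sin{\left(y \right)}
  u_yy = A e^{x} e^{y} + B x^{2} e^{x y} - D \cos{\left(y \right)}
Term by term:
  4·u_x = 4 A e^{x} e^{y} + 4 B y e^{x y} + 4 C \cos{\left(x \right)}
  u_y = A e^{x} e^{y} + B x e^{x y} - D \sin{\left(y \right)}
  -2·u_yy = - 2 A e^{x} e^{y} - 2 B x^{2} e^{x y} + 2 D \cos{\left(y \right)}
So the left-hand side equals
  3 A e^{x} e^{y} - 2 B x^{2} e^{x y} + B x e^{x y} + 4 B y e^{x y} + 4 C \cos{\left(x \right)} - D \sin{\left(y \right)} + 2 D \cos{\left(y \right)}
This must equal f(x, y) identically; expanded, f = 6 x^{2} e^{x y} - 3 x e^{x y} - 12 y e^{x y} - 9 e^{x} e^{y} + \sin{\left(y \right)} - 4 \cos{\left(x \right)} - 2 \cos{\left(y \right)}.
Matching coefficients of the independent functions:
  [x e^{x y}]:  B = -3
  [x^{2} e^{x y}]:  - 2 B = 6
  [y e^{x y}]:  4 B = -12
  [e^{x} e^{y}]:  3 A = -9
  [\sin{\left(y \right)}]:  - D = 1
  [\cos{\left(x \right)}]:  4 C = -4
  [\cos{\left(y \right)}]:  2 D = -2
Solving: A = -3, B = -3, C = -1, D = -1.
Check against the point condition:
  u(0, 0) = -7  ⟹  A + B + D = -7  ✓
Hence u(x, y) = - 3 e^{x y} - 3 e^{x + y} - \sin{\left(x \right)} - \cos{\left(y \right)}.

Answer: u(x, y) = - 3 e^{x y} - 3 e^{x + y} - \sin{\left(x \right)} - \cos{\left(y \right)}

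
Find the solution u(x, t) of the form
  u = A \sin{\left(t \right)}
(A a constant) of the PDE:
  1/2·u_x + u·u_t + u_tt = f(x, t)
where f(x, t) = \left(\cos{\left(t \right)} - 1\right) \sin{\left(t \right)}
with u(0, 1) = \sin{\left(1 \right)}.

Substitute the ansatz u = A \sin{\left(t \right)} into the left-hand side.
Derivatives of the ansatz:
  u_x = 0
  u_t = A \cos{\left(t \right)}
  u_tt = - A \sin{\left(t \right)}
Term by term:
  1/2·u_x = 0
  u·u_t = A^{2} \sin{\left(t \right)} \cos{\left(t \right)}
  u_tt = - A \sin{\left(t \right)}
So the left-hand side equals
  A^{2} \sin{\left(t \right)} \cos{\left(t \right)} - A \sin{\left(t \right)}
This must equal f(x, t) identically; expanded, f = \sin{\left(t \right)} \cos{\left(t \right)} - \sin{\left(t \right)}.
Matching coefficients of the independent functions:
  [\sin{\left(t \right)} \cos{\left(t \right)}]:  A^{2} = 1
  [\sin{\left(t \right)}]:  - A = -1
Solving: A = 1.
Check against the point condition:
  u(0, 1) = \sin{\left(1 \right)}  ⟹  A \sin{\left(1 \right)} = \sin{\left(1 \right)}  ✓
Hence u(x, t) = \sin{\left(t \right)}.

Answer: u(x, t) = \sin{\left(t \right)}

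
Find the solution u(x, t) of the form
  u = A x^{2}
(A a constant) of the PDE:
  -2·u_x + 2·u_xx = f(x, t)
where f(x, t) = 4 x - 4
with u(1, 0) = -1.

Substitute the ansatz u = A x^{2} into the left-hand side.
Derivatives of the ansatz:
  u_x = 2 A x
  u_xx = 2 A
Term by term:
  -2·u_x = - 4 A x
  2·u_xx = 4 A
So the left-hand side equals
  - 4 A x + 4 A
This must equal f(x, t) = 4 x - 4 identically.
Matching coefficients of the independent functions:
  [constant term]:  4 A = -4
  [x]:  - 4 A = 4
Solving: A = -1.
Check against the point condition:
  u(1, 0) = -1  ⟹  A = -1  ✓
Hence u(x, t) = - x^{2}.

Answer: u(x, t) = - x^{2}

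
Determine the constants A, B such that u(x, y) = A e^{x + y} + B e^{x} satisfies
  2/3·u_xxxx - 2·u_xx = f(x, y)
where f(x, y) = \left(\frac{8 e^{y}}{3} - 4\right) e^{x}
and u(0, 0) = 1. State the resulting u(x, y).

Substitute the ansatz u = A e^{x + y} + B e^{x} into the left-hand side.
Derivatives of the ansatz:
  u_xxxx = A e^{x} e^{y} + B e^{x}
  u_xx = A e^{x} e^{y} + B e^{x}
Term by term:
  2/3·u_xxxx = \frac{2 A e^{x} e^{y}}{3} + \frac{2 B e^{x}}{3}
  -2·u_xx = - 2 A e^{x} e^{y} - 2 B e^{x}
So the left-hand side equals
  - \frac{4 A e^{x} e^{y}}{3} - \frac{4 B e^{x}}{3}
This must equal f(x, y) identically; expanded, f = \frac{8 e^{x} e^{y}}{3} - 4 e^{x}.
Matching coefficients of the independent functions:
  [e^{x} e^{y}]:  - \frac{4 A}{3} = \frac{8}{3}
  [e^{x}]:  - \frac{4 B}{3} = -4
Solving: A = -2, B = 3.
Check against the point condition:
  u(0, 0) = 1  ⟹  A + B = 1  ✓
Hence u(x, y) = 3 e^{x} - 2 e^{x + y}.

Answer: u(x, y) = 3 e^{x} - 2 e^{x + y}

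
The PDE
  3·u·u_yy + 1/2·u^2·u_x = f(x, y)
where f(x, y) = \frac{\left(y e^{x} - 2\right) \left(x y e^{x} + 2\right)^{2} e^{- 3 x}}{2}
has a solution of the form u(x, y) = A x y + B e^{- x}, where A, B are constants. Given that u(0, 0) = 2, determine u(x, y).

Substitute the ansatz u = A x y + B e^{- x} into the left-hand side.
Derivatives of the ansatz:
  u_yy = 0
  u_x = A y - B e^{- x}
Term by term:
  3·u·u_yy = 0
  1/2·u^2·u_x = \frac{A^{3} x^{2} y^{3}}{2} - \frac{A^{2} B x^{2} y^{2} e^{- x}}{2} + A^{2} B x y^{2} e^{- x} - A B^{2} x y e^{- 2 x} + \frac{A B^{2} y e^{- 2 x}}{2} - \frac{B^{3} e^{- 3 x}}{2}
So the left-hand side equals
  \frac{A^{3} x^{2} y^{3}}{2} - \frac{A^{2} B x^{2} y^{2} e^{- x}}{2} + A^{2} B x y^{2} e^{- x} - A B^{2} x y e^{- 2 x} + \frac{A B^{2} y e^{- 2 x}}{2} - \frac{B^{3} e^{- 3 x}}{2}
This must equal f(x, y) identically; expanded, f = \frac{x^{2} y^{3}}{2} - x^{2} y^{2} e^{- x} + 2 x y^{2} e^{- x} - 4 x y e^{- 2 x} + 2 y e^{- 2 x} - 4 e^{- 3 x}.
Matching coefficients of the independent functions:
  [x^{2} y^{3}]:  \frac{A^{3}}{2} = \frac{1}{2}
  [y e^{- 2 x}]:  \frac{A B^{2}}{2} = 2
  [x y e^{- 2 x}]:  - A B^{2} = -4
  [x y^{2} e^{- x}]:  A^{2} B = 2
  [x^{2} y^{2} e^{- x}]:  - \frac{A^{2} B}{2} = -1
  [e^{- 3 x}]:  - \frac{B^{3}}{2} = -4
Solving: A = 1, B = 2.
Check against the point condition:
  u(0, 0) = 2  ⟹  B = 2  ✓
Hence u(x, y) = x y + 2 e^{- x}.

Answer: u(x, y) = x y + 2 e^{- x}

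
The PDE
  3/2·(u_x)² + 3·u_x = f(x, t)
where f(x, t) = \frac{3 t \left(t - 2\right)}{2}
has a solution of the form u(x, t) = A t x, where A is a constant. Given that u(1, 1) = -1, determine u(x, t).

Substitute the ansatz u = A t x into the left-hand side.
Derivatives of the ansatz:
  u_x = A t
Term by term:
  3/2·(u_x)² = \frac{3 A^{2} t^{2}}{2}
  3·u_x = 3 A t
So the left-hand side equals
  \frac{3 A^{2} t^{2}}{2} + 3 A t
This must equal f(x, t) identically; expanded, f = \frac{3 t^{2}}{2} - 3 t.
Matching coefficients of the independent functions:
  [t]:  3 A = -3
  [t^{2}]:  \frac{3 A^{2}}{2} = \frac{3}{2}
Solving: A = -1.
Check against the point condition:
  u(1, 1) = -1  ⟹  A = -1  ✓
Hence u(x, t) = - t x.

Answer: u(x, t) = - t x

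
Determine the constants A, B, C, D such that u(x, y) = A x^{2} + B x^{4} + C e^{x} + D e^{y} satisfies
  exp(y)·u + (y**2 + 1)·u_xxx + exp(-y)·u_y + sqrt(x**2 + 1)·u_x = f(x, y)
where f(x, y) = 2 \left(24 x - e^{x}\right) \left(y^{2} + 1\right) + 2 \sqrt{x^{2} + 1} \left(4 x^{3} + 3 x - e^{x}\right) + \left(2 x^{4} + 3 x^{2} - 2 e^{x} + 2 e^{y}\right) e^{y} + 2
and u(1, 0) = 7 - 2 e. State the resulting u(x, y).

Answer: u(x, y) = 2 x^{4} + 3 x^{2} - 2 e^{x} + 2 e^{y}

Derivation:
Substitute the ansatz u = A x^{2} + B x^{4} + C e^{x} + D e^{y} into the left-hand side.
Derivatives of the ansatz:
  u_xxx = 24 B x + C e^{x}
  u_y = D e^{y}
  u_x = 2 A x + 4 B x^{3} + C e^{x}
Term by term:
  exp(y)·u = A x^{2} e^{y} + B x^{4} e^{y} + C e^{x} e^{y} + D e^{2 y}
  (y**2 + 1)·u_xxx = 24 B x y^{2} + 24 B x + C y^{2} e^{x} + C e^{x}
  exp(-y)·u_y = D
  sqrt(x**2 + 1)·u_x = 2 A x \sqrt{x^{2} + 1} + 4 B x^{3} \sqrt{x^{2} + 1} + C \sqrt{x^{2} + 1} e^{x}
So the left-hand side equals
  A x^{2} e^{y} + 2 A x \sqrt{x^{2} + 1} + B x^{4} e^{y} + 4 B x^{3} \sqrt{x^{2} + 1} + 24 B x y^{2} + 24 B x + C y^{2} e^{x} + C \sqrt{x^{2} + 1} e^{x} + C e^{x} e^{y} + C e^{x} + D e^{2 y} + D
This must equal f(x, y) identically; expanded, f = 2 x^{4} e^{y} + 8 x^{3} \sqrt{x^{2} + 1} + 3 x^{2} e^{y} + 48 x y^{2} + 6 x \sqrt{x^{2} + 1} + 48 x - 2 y^{2} e^{x} - 2 \sqrt{x^{2} + 1} e^{x} - 2 e^{x} e^{y} - 2 e^{x} + 2 e^{2 y} + 2.
Matching coefficients of the independent functions:
  [constant term, e^{2 y}]:  D = 2
  [x, x y^{2}]:  24 B = 48
  [x \sqrt{x^{2} + 1}]:  2 A = 6
  [x^{2} e^{y}]:  A = 3
  [x^{3} \sqrt{x^{2} + 1}]:  4 B = 8
  [x^{4} e^{y}]:  B = 2
  [y^{2} e^{x}, \sqrt{x^{2} + 1} e^{x}, e^{x} e^{y}, e^{x}]:  C = -2
Solving: A = 3, B = 2, C = -2, D = 2.
Check against the point condition:
  u(1, 0) = 7 - 2 e  ⟹  A + B + e C + D = 7 - 2 e  ✓
Hence u(x, y) = 2 x^{4} + 3 x^{2} - 2 e^{x} + 2 e^{y}.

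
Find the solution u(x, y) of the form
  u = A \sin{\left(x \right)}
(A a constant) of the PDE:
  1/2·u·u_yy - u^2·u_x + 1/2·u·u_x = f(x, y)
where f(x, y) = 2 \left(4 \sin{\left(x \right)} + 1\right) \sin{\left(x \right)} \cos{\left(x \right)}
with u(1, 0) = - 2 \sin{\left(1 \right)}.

Substitute the ansatz u = A \sin{\left(x \right)} into the left-hand side.
Derivatives of the ansatz:
  u_yy = 0
  u_x = A \cos{\left(x \right)}
Term by term:
  1/2·u·u_yy = 0
  -u^2·u_x = - A^{3} \sin^{2}{\left(x \right)} \cos{\left(x \right)}
  1/2·u·u_x = \frac{A^{2} \sin{\left(x \right)} \cos{\left(x \right)}}{2}
So the left-hand side equals
  - A^{3} \sin^{2}{\left(x \right)} \cos{\left(x \right)} + \frac{A^{2} \sin{\left(x \right)} \cos{\left(x \right)}}{2}
This must equal f(x, y) identically; expanded, f = 8 \sin^{2}{\left(x \right)} \cos{\left(x \right)} + 2 \sin{\left(x \right)} \cos{\left(x \right)}.
Matching coefficients of the independent functions:
  [\sin{\left(x \right)} \cos{\left(x \right)}]:  \frac{A^{2}}{2} = 2
  [\sin^{2}{\left(x \right)} \cos{\left(x \right)}]:  - A^{3} = 8
Solving: A = -2.
Check against the point condition:
  u(1, 0) = - 2 \sin{\left(1 \right)}  ⟹  A \sin{\left(1 \right)} = - 2 \sin{\left(1 \right)}  ✓
Hence u(x, y) = - 2 \sin{\left(x \right)}.

Answer: u(x, y) = - 2 \sin{\left(x \right)}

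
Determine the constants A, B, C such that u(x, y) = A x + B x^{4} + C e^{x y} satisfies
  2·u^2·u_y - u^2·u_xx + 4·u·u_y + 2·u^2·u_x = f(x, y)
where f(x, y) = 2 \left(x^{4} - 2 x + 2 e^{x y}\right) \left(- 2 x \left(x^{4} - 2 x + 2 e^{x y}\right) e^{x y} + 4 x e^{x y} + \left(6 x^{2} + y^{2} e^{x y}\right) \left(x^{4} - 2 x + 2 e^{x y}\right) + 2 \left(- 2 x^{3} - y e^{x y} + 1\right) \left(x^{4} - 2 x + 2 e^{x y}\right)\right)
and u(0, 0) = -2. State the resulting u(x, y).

Substitute the ansatz u = A x + B x^{4} + C e^{x y} into the left-hand side.
Derivatives of the ansatz:
  u_y = C x e^{x y}
  u_xx = 12 B x^{2} + C y^{2} e^{x y}
  u_x = A + 4 B x^{3} + C y e^{x y}
Term by term:
  2·u^2·u_y = 2 A^{2} C x^{3} e^{x y} + 4 A B C x^{6} e^{x y} + 4 A C^{2} x^{2} e^{2 x y} + 2 B^{2} C x^{9} e^{x y} + 4 B C^{2} x^{5} e^{2 x y} + 2 C^{3} x e^{3 x y}
  -u^2·u_xx = - 12 A^{2} B x^{4} - A^{2} C x^{2} y^{2} e^{x y} - 24 A B^{2} x^{7} - 2 A B C x^{5} y^{2} e^{x y} - 24 A B C x^{3} e^{x y} - 2 A C^{2} x y^{2} e^{2 x y} - 12 B^{3} x^{10} - B^{2} C x^{8} y^{2} e^{x y} - 24 B^{2} C x^{6} e^{x y} - 2 B C^{2} x^{4} y^{2} e^{2 x y} - 12 B C^{2} x^{2} e^{2 x y} - C^{3} y^{2} e^{3 x y}
  4·u·u_y = 4 A C x^{2} e^{x y} + 4 B C x^{5} e^{x y} + 4 C^{2} x e^{2 x y}
  2·u^2·u_x = 2 A^{3} x^{2} + 12 A^{2} B x^{5} + 2 A^{2} C x^{2} y e^{x y} + 4 A^{2} C x e^{x y} + 18 A B^{2} x^{8} + 4 A B C x^{5} y e^{x y} + 20 A B C x^{4} e^{x y} + 4 A C^{2} x y e^{2 x y} + 2 A C^{2} e^{2 x y} + 8 B^{3} x^{11} + 2 B^{2} C x^{8} y e^{x y} + 16 B^{2} C x^{7} e^{x y} + 4 B C^{2} x^{4} y e^{2 x y} + 8 B C^{2} x^{3} e^{2 x y} + 2 C^{3} y e^{3 x y}
Sum these and collect like terms in the independent variables.
This must equal f(x, y) identically; expanded, f = - 8 x^{11} + 12 x^{10} - 4 x^{9} e^{x y} + 2 x^{8} y^{2} e^{x y} - 4 x^{8} y e^{x y} + 36 x^{8} - 32 x^{7} e^{x y} - 48 x^{7} + 64 x^{6} e^{x y} - 8 x^{5} y^{2} e^{x y} + 16 x^{5} y e^{x y} - 16 x^{5} e^{2 x y} + 8 x^{5} e^{x y} - 48 x^{5} + 8 x^{4} y^{2} e^{2 x y} - 16 x^{4} y e^{2 x y} + 80 x^{4} e^{x y} + 48 x^{4} - 32 x^{3} e^{2 x y} - 112 x^{3} e^{x y} + 8 x^{2} y^{2} e^{x y} - 16 x^{2} y e^{x y} + 80 x^{2} e^{2 x y} - 16 x^{2} e^{x y} + 16 x^{2} - 16 x y^{2} e^{2 x y} + 32 x y e^{2 x y} - 16 x e^{3 x y} + 16 x e^{2 x y} - 32 x e^{x y} + 8 y^{2} e^{3 x y} - 16 y e^{3 x y} + 16 e^{2 x y}.
Matching coefficients of the independent functions:
(each divided by its leading coefficient; functions giving the same equation are listed together)
  [x^{2}]:  A^{3} - 8 = 0
  [x^{4}, x^{5}]:  A^{2} B + 4 = 0
  [x^{7}, x^{8}]:  A B^{2} - 2 = 0
  [x^{10}, x^{11}]:  B^{3} + 1 = 0
  [x e^{x y}, x^{2} y e^{x y}, x^{2} y^{2} e^{x y}]:  A^{2} C + 8 = 0
  [x e^{2 x y}]:  C^{2} - 4 = 0
  [x e^{3 x y}, y e^{3 x y}, y^{2} e^{3 x y}]:  C^{3} + 8 = 0
  [x^{2} e^{x y}]:  A C + 4 = 0
  [x^{2} e^{2 x y}]:  A C^{2} - 3 B C^{2} - 20 = 0
  [x^{3} e^{x y}]:  A^{2} C - 12 A B C + 56 = 0
  [x^{3} e^{2 x y}, x^{5} e^{2 x y}, x^{4} y e^{2 x y}, …]:  B C^{2} + 4 = 0
  [x^{4} e^{x y}, x^{5} y e^{x y}, x^{5} y^{2} e^{x y}]:  A B C - 4 = 0
  [x^{5} e^{x y}]:  B C - 2 = 0
  [x^{6} e^{x y}]:  A B C - 6 B^{2} C - 16 = 0
  [x^{7} e^{x y}, x^{9} e^{x y}, x^{8} y e^{x y}, …]:  B^{2} C + 2 = 0
  [x y e^{2 x y}, x y^{2} e^{2 x y}, e^{2 x y}]:  A C^{2} - 8 = 0
Solving: A = 2, B = -1, C = -2.
Check against the point condition:
  u(0, 0) = -2  ⟹  C = -2  ✓
Hence u(x, y) = - x^{4} + 2 x - 2 e^{x y}.

Answer: u(x, y) = - x^{4} + 2 x - 2 e^{x y}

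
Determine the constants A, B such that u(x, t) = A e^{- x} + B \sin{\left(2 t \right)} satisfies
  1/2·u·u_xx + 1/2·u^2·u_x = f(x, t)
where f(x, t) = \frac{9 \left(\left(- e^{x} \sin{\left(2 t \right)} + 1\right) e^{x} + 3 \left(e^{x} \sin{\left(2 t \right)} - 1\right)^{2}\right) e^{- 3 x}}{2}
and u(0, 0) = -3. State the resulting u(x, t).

Answer: u(x, t) = 3 \sin{\left(2 t \right)} - 3 e^{- x}

Derivation:
Substitute the ansatz u = A e^{- x} + B \sin{\left(2 t \right)} into the left-hand side.
Derivatives of the ansatz:
  u_xx = A e^{- x}
  u_x = - A e^{- x}
Term by term:
  1/2·u·u_xx = \frac{A^{2} e^{- 2 x}}{2} + \frac{A B e^{- x} \sin{\left(2 t \right)}}{2}
  1/2·u^2·u_x = - \frac{A^{3} e^{- 3 x}}{2} - A^{2} B e^{- 2 x} \sin{\left(2 t \right)} - \frac{A B^{2} e^{- x} \sin^{2}{\left(2 t \right)}}{2}
So the left-hand side equals
  - \frac{A^{3} e^{- 3 x}}{2} - A^{2} B e^{- 2 x} \sin{\left(2 t \right)} + \frac{A^{2} e^{- 2 x}}{2} - \frac{A B^{2} e^{- x} \sin^{2}{\left(2 t \right)}}{2} + \frac{A B e^{- x} \sin{\left(2 t \right)}}{2}
This must equal f(x, t) identically; expanded, f = \frac{27 e^{- x} \sin^{2}{\left(2 t \right)}}{2} - \frac{9 e^{- x} \sin{\left(2 t \right)}}{2} - 27 e^{- 2 x} \sin{\left(2 t \right)} + \frac{9 e^{- 2 x}}{2} + \frac{27 e^{- 3 x}}{2}.
Matching coefficients of the independent functions:
  [e^{- 2 x} \sin{\left(2 t \right)}]:  - A^{2} B = -27
  [e^{- x} \sin{\left(2 t \right)}]:  \frac{A B}{2} = - \frac{9}{2}
  [e^{- x} \sin^{2}{\left(2 t \right)}]:  - \frac{A B^{2}}{2} = \frac{27}{2}
  [e^{- 3 x}]:  - \frac{A^{3}}{2} = \frac{27}{2}
  [e^{- 2 x}]:  \frac{A^{2}}{2} = \frac{9}{2}
Solving: A = -3, B = 3.
Check against the point condition:
  u(0, 0) = -3  ⟹  A = -3  ✓
Hence u(x, t) = 3 \sin{\left(2 t \right)} - 3 e^{- x}.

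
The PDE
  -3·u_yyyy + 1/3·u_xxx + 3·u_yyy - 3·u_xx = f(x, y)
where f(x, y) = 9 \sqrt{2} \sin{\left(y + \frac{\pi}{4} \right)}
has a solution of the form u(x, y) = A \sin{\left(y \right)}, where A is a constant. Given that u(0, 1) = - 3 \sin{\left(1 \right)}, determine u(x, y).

Answer: u(x, y) = - 3 \sin{\left(y \right)}

Derivation:
Substitute the ansatz u = A \sin{\left(y \right)} into the left-hand side.
Derivatives of the ansatz:
  u_yyyy = A \sin{\left(y \right)}
  u_xxx = 0
  u_yyy = - A \cos{\left(y \right)}
  u_xx = 0
Term by term:
  -3·u_yyyy = - 3 A \sin{\left(y \right)}
  1/3·u_xxx = 0
  3·u_yyy = - 3 A \cos{\left(y \right)}
  -3·u_xx = 0
So the left-hand side equals
  - 3 A \sin{\left(y \right)} - 3 A \cos{\left(y \right)}
This must equal f(x, y) identically; expanded, f = 9 \sin{\left(y \right)} + 9 \cos{\left(y \right)}.
Matching coefficients of the independent functions:
  [\sin{\left(y \right)}, \cos{\left(y \right)}]:  - 3 A = 9
Solving: A = -3.
Check against the point condition:
  u(0, 1) = - 3 \sin{\left(1 \right)}  ⟹  A \sin{\left(1 \right)} = - 3 \sin{\left(1 \right)}  ✓
Hence u(x, y) = - 3 \sin{\left(y \right)}.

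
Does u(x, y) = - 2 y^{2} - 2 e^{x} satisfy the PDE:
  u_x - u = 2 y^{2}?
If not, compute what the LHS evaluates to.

Evaluate each term of the left-hand side for u = - 2 y^{2} - 2 e^{x}.
Derivatives:
  u_x = - 2 e^{x}
Terms:
  u_x = - 2 e^{x}
  -u = 2 y^{2} + 2 e^{x}
Sum: LHS = 2 y^{2}
This is exactly the given right-hand side, so u is a solution.

Answer: Yes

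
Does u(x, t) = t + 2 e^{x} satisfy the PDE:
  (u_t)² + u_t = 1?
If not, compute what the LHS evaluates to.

Evaluate each term of the left-hand side for u = t + 2 e^{x}.
Derivatives:
  u_t = 1
Terms:
  (u_t)² = 1
  u_t = 1
Sum: LHS = 2
Given right-hand side: 1. Difference LHS − RHS = 1 ≠ 0, so u is not a solution.

Answer: No, the LHS evaluates to 2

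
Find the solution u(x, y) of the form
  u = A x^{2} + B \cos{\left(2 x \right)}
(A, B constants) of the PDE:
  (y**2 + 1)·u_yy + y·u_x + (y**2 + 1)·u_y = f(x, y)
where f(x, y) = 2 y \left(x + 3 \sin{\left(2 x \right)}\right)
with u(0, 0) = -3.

Substitute the ansatz u = A x^{2} + B \cos{\left(2 x \right)} into the left-hand side.
Derivatives of the ansatz:
  u_yy = 0
  u_x = 2 A x - 2 B \sin{\left(2 x \right)}
  u_y = 0
Term by term:
  (y**2 + 1)·u_yy = 0
  y·u_x = 2 A x y - 2 B y \sin{\left(2 x \right)}
  (y**2 + 1)·u_y = 0
So the left-hand side equals
  2 A x y - 2 B y \sin{\left(2 x \right)}
This must equal f(x, y) = 2 y \left(x + 3 \sin{\left(2 x \right)}\right) identically.
Matching coefficients of the independent functions:
  [x y]:  2 A = 2
  [y \sin{\left(2 x \right)}]:  - 2 B = 6
Solving: A = 1, B = -3.
Check against the point condition:
  u(0, 0) = -3  ⟹  B = -3  ✓
Hence u(x, y) = x^{2} - 3 \cos{\left(2 x \right)}.

Answer: u(x, y) = x^{2} - 3 \cos{\left(2 x \right)}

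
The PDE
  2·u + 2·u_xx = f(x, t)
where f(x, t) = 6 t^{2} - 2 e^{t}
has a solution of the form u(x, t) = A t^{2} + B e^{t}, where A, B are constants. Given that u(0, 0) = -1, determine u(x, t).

Answer: u(x, t) = 3 t^{2} - e^{t}

Derivation:
Substitute the ansatz u = A t^{2} + B e^{t} into the left-hand side.
Derivatives of the ansatz:
  u_xx = 0
Term by term:
  2·u = 2 A t^{2} + 2 B e^{t}
  2·u_xx = 0
So the left-hand side equals
  2 A t^{2} + 2 B e^{t}
This must equal f(x, t) = 6 t^{2} - 2 e^{t} identically.
Matching coefficients of the independent functions:
  [t^{2}]:  2 A = 6
  [e^{t}]:  2 B = -2
Solving: A = 3, B = -1.
Check against the point condition:
  u(0, 0) = -1  ⟹  B = -1  ✓
Hence u(x, t) = 3 t^{2} - e^{t}.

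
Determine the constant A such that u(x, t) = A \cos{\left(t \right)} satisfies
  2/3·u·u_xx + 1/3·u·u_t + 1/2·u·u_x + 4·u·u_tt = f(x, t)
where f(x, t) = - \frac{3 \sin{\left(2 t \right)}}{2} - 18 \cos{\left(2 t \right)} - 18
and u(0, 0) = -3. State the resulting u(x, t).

Answer: u(x, t) = - 3 \cos{\left(t \right)}

Derivation:
Substitute the ansatz u = A \cos{\left(t \right)} into the left-hand side.
Derivatives of the ansatz:
  u_xx = 0
  u_t = - A \sin{\left(t \right)}
  u_x = 0
  u_tt = - A \cos{\left(t \right)}
Term by term:
  2/3·u·u_xx = 0
  1/3·u·u_t = - \frac{A^{2} \sin{\left(t \right)} \cos{\left(t \right)}}{3}
  1/2·u·u_x = 0
  4·u·u_tt = - 4 A^{2} \cos^{2}{\left(t \right)}
So the left-hand side equals
  - \frac{A^{2} \sin{\left(t \right)} \cos{\left(t \right)}}{3} - 4 A^{2} \cos^{2}{\left(t \right)}
This must equal f(x, t) identically; expanded, f = - 3 \sin{\left(t \right)} \cos{\left(t \right)} - 36 \cos^{2}{\left(t \right)}.
Matching coefficients of the independent functions:
  [\sin{\left(t \right)} \cos{\left(t \right)}]:  - \frac{A^{2}}{3} = -3
  [\cos^{2}{\left(t \right)}]:  - 4 A^{2} = -36
These equations allow (A) = (-3) or (3).
Impose the point condition(s):
  u(0, 0) = -3  ⟹  A = -3
Only A = -3 satisfies everything.
Hence u(x, t) = - 3 \cos{\left(t \right)}.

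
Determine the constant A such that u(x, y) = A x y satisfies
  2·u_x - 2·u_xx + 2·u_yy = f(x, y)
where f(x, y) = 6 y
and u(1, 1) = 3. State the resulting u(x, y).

Substitute the ansatz u = A x y into the left-hand side.
Derivatives of the ansatz:
  u_x = A y
  u_xx = 0
  u_yy = 0
Term by term:
  2·u_x = 2 A y
  -2·u_xx = 0
  2·u_yy = 0
So the left-hand side equals
  2 A y
This must equal f(x, y) = 6 y identically.
Matching coefficients of the independent functions:
  [y]:  2 A = 6
Solving: A = 3.
Check against the point condition:
  u(1, 1) = 3  ⟹  A = 3  ✓
Hence u(x, y) = 3 x y.

Answer: u(x, y) = 3 x y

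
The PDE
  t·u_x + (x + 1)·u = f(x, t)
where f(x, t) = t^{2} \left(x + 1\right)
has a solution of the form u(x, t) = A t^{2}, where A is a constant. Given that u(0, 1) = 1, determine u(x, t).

Substitute the ansatz u = A t^{2} into the left-hand side.
Derivatives of the ansatz:
  u_x = 0
Term by term:
  t·u_x = 0
  (x + 1)·u = A t^{2} x + A t^{2}
So the left-hand side equals
  A t^{2} x + A t^{2}
This must equal f(x, t) identically; expanded, f = t^{2} x + t^{2}.
Matching coefficients of the independent functions:
  [t^{2}, t^{2} x]:  A = 1
Solving: A = 1.
Check against the point condition:
  u(0, 1) = 1  ⟹  A = 1  ✓
Hence u(x, t) = t^{2}.

Answer: u(x, t) = t^{2}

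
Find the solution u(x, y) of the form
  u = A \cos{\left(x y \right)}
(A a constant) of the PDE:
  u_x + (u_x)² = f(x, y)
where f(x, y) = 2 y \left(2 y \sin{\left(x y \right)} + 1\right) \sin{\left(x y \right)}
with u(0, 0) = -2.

Answer: u(x, y) = - 2 \cos{\left(x y \right)}

Derivation:
Substitute the ansatz u = A \cos{\left(x y \right)} into the left-hand side.
Derivatives of the ansatz:
  u_x = - A y \sin{\left(x y \right)}
Term by term:
  u_x = - A y \sin{\left(x y \right)}
  (u_x)² = A^{2} y^{2} \sin^{2}{\left(x y \right)}
So the left-hand side equals
  A^{2} y^{2} \sin^{2}{\left(x y \right)} - A y \sin{\left(x y \right)}
This must equal f(x, y) identically; expanded, f = 4 y^{2} \sin^{2}{\left(x y \right)} + 2 y \sin{\left(x y \right)}.
Matching coefficients of the independent functions:
  [y \sin{\left(x y \right)}]:  - A = 2
  [y^{2} \sin^{2}{\left(x y \right)}]:  A^{2} = 4
Solving: A = -2.
Check against the point condition:
  u(0, 0) = -2  ⟹  A = -2  ✓
Hence u(x, y) = - 2 \cos{\left(x y \right)}.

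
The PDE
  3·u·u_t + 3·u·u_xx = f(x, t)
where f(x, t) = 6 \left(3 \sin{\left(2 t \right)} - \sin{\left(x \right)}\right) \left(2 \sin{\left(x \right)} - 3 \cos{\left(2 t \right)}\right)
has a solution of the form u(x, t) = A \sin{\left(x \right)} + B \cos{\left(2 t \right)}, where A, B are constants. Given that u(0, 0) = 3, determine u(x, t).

Substitute the ansatz u = A \sin{\left(x \right)} + B \cos{\left(2 t \right)} into the left-hand side.
Derivatives of the ansatz:
  u_t = - 2 B \sin{\left(2 t \right)}
  u_xx = - A \sin{\left(x \right)}
Term by term:
  3·u·u_t = - 6 A B \sin{\left(2 t \right)} \sin{\left(x \right)} - 6 B^{2} \sin{\left(2 t \right)} \cos{\left(2 t \right)}
  3·u·u_xx = - 3 A^{2} \sin^{2}{\left(x \right)} - 3 A B \sin{\left(x \right)} \cos{\left(2 t \right)}
So the left-hand side equals
  - 3 A^{2} \sin^{2}{\left(x \right)} - 6 A B \sin{\left(2 t \right)} \sin{\left(x \right)} - 3 A B \sin{\left(x \right)} \cos{\left(2 t \right)} - 6 B^{2} \sin{\left(2 t \right)} \cos{\left(2 t \right)}
This must equal f(x, t) identically; expanded, f = 36 \sin{\left(2 t \right)} \sin{\left(x \right)} - 54 \sin{\left(2 t \right)} \cos{\left(2 t \right)} - 12 \sin^{2}{\left(x \right)} + 18 \sin{\left(x \right)} \cos{\left(2 t \right)}.
Matching coefficients of the independent functions:
  [\sin{\left(2 t \right)} \sin{\left(x \right)}]:  - 6 A B = 36
  [\sin{\left(2 t \right)} \cos{\left(2 t \right)}]:  - 6 B^{2} = -54
  [\sin{\left(x \right)} \cos{\left(2 t \right)}]:  - 3 A B = 18
  [\sin^{2}{\left(x \right)}]:  - 3 A^{2} = -12
These equations allow (A, B) = (-2, 3) or (2, -3).
Impose the point condition(s):
  u(0, 0) = 3  ⟹  B = 3
Only A = -2, B = 3 satisfies everything.
Hence u(x, t) = - 2 \sin{\left(x \right)} + 3 \cos{\left(2 t \right)}.

Answer: u(x, t) = - 2 \sin{\left(x \right)} + 3 \cos{\left(2 t \right)}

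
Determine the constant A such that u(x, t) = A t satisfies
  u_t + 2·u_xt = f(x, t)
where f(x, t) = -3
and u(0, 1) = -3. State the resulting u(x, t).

Substitute the ansatz u = A t into the left-hand side.
Derivatives of the ansatz:
  u_t = A
  u_xt = 0
Term by term:
  u_t = A
  2·u_xt = 0
So the left-hand side equals
  A
This must equal f(x, t) = -3 identically.
Matching coefficients of the independent functions:
  [constant term]:  A = -3
Solving: A = -3.
Check against the point condition:
  u(0, 1) = -3  ⟹  A = -3  ✓
Hence u(x, t) = - 3 t.

Answer: u(x, t) = - 3 t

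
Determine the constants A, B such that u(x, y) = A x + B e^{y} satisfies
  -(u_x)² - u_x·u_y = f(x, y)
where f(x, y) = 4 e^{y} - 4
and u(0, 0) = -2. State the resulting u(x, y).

Substitute the ansatz u = A x + B e^{y} into the left-hand side.
Derivatives of the ansatz:
  u_x = A
  u_y = B e^{y}
Term by term:
  -(u_x)² = - A^{2}
  -u_x·u_y = - A B e^{y}
So the left-hand side equals
  - A^{2} - A B e^{y}
This must equal f(x, y) = 4 e^{y} - 4 identically.
Matching coefficients of the independent functions:
  [constant term]:  - A^{2} = -4
  [e^{y}]:  - A B = 4
These equations allow (A, B) = (-2, 2) or (2, -2).
Impose the point condition(s):
  u(0, 0) = -2  ⟹  B = -2
Only A = 2, B = -2 satisfies everything.
Hence u(x, y) = 2 x - 2 e^{y}.

Answer: u(x, y) = 2 x - 2 e^{y}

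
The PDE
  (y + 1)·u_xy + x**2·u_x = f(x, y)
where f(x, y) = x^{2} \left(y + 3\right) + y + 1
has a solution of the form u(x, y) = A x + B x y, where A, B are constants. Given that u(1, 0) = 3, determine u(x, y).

Answer: u(x, y) = x y + 3 x

Derivation:
Substitute the ansatz u = A x + B x y into the left-hand side.
Derivatives of the ansatz:
  u_xy = B
  u_x = A + B y
Term by term:
  (y + 1)·u_xy = B y + B
  x**2·u_x = A x^{2} + B x^{2} y
So the left-hand side equals
  A x^{2} + B x^{2} y + B y + B
This must equal f(x, y) identically; expanded, f = x^{2} y + 3 x^{2} + y + 1.
Matching coefficients of the independent functions:
  [constant term, y, x^{2} y]:  B = 1
  [x^{2}]:  A = 3
Solving: A = 3, B = 1.
Check against the point condition:
  u(1, 0) = 3  ⟹  A = 3  ✓
Hence u(x, y) = x y + 3 x.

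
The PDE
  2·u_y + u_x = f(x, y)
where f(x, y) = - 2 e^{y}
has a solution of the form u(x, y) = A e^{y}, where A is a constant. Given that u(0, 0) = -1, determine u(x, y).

Answer: u(x, y) = - e^{y}

Derivation:
Substitute the ansatz u = A e^{y} into the left-hand side.
Derivatives of the ansatz:
  u_y = A e^{y}
  u_x = 0
Term by term:
  2·u_y = 2 A e^{y}
  u_x = 0
So the left-hand side equals
  2 A e^{y}
This must equal f(x, y) = - 2 e^{y} identically.
Matching coefficients of the independent functions:
  [e^{y}]:  2 A = -2
Solving: A = -1.
Check against the point condition:
  u(0, 0) = -1  ⟹  A = -1  ✓
Hence u(x, y) = - e^{y}.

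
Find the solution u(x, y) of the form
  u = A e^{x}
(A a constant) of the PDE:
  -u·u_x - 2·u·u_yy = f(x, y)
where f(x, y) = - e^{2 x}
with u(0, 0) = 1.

Substitute the ansatz u = A e^{x} into the left-hand side.
Derivatives of the ansatz:
  u_x = A e^{x}
  u_yy = 0
Term by term:
  -u·u_x = - A^{2} e^{2 x}
  -2·u·u_yy = 0
So the left-hand side equals
  - A^{2} e^{2 x}
This must equal f(x, y) = - e^{2 x} identically.
Matching coefficients of the independent functions:
  [e^{2 x}]:  - A^{2} = -1
These equations allow (A) = (-1) or (1).
Impose the point condition(s):
  u(0, 0) = 1  ⟹  A = 1
Only A = 1 satisfies everything.
Hence u(x, y) = e^{x}.

Answer: u(x, y) = e^{x}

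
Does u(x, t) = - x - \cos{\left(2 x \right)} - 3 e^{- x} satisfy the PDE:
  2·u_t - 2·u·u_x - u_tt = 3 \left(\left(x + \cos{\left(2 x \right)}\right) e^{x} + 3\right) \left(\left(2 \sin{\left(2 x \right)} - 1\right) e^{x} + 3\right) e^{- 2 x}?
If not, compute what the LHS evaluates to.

Evaluate each term of the left-hand side for u = - x - \cos{\left(2 x \right)} - 3 e^{- x}.
Derivatives:
  u_t = 0
  u_x = 2 \sin{\left(2 x \right)} - 1 + 3 e^{- x}
  u_tt = 0
Terms:
  2·u_t = 0
  -2·u·u_x = 2 \left(\left(x + \cos{\left(2 x \right)}\right) e^{x} + 3\right) \left(\left(2 \sin{\left(2 x \right)} - 1\right) e^{x} + 3\right) e^{- 2 x}
  -u_tt = 0
Sum: LHS = 2 \left(\left(x + \cos{\left(2 x \right)}\right) e^{x} + 3\right) \left(\left(2 \sin{\left(2 x \right)} - 1\right) e^{x} + 3\right) e^{- 2 x}
Given right-hand side: 3 \left(\left(x + \cos{\left(2 x \right)}\right) e^{x} + 3\right) \left(\left(2 \sin{\left(2 x \right)} - 1\right) e^{x} + 3\right) e^{- 2 x}. Difference LHS − RHS = - \left(\left(x + \cos{\left(2 x \right)}\right) e^{x} + 3\right) \left(\left(2 \sin{\left(2 x \right)} - 1\right) e^{x} + 3\right) e^{- 2 x} ≠ 0, so u is not a solution.

Answer: No, the LHS evaluates to 2 \left(\left(x + \cos{\left(2 x \right)}\right) e^{x} + 3\right) \left(\left(2 \sin{\left(2 x \right)} - 1\right) e^{x} + 3\right) e^{- 2 x}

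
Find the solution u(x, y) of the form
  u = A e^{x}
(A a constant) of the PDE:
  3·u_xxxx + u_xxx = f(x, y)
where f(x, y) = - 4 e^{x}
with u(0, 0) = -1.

Answer: u(x, y) = - e^{x}

Derivation:
Substitute the ansatz u = A e^{x} into the left-hand side.
Derivatives of the ansatz:
  u_xxxx = A e^{x}
  u_xxx = A e^{x}
Term by term:
  3·u_xxxx = 3 A e^{x}
  u_xxx = A e^{x}
So the left-hand side equals
  4 A e^{x}
This must equal f(x, y) = - 4 e^{x} identically.
Matching coefficients of the independent functions:
  [e^{x}]:  4 A = -4
Solving: A = -1.
Check against the point condition:
  u(0, 0) = -1  ⟹  A = -1  ✓
Hence u(x, y) = - e^{x}.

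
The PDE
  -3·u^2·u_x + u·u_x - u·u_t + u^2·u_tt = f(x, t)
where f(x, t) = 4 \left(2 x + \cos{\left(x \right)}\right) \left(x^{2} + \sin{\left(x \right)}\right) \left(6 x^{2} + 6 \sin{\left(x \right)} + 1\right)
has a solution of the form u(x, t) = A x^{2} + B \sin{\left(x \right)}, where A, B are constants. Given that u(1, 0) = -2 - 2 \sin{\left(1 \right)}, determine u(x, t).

Substitute the ansatz u = A x^{2} + B \sin{\left(x \right)} into the left-hand side.
Derivatives of the ansatz:
  u_x = 2 A x + B \cos{\left(x \right)}
  u_t = 0
  u_tt = 0
Term by term:
  -3·u^2·u_x = - 6 A^{3} x^{5} - 3 A^{2} B x^{4} \cos{\left(x \right)} - 12 A^{2} B x^{3} \sin{\left(x \right)} - 6 A B^{2} x^{2} \sin{\left(x \right)} \cos{\left(x \right)} - 6 A B^{2} x \sin^{2}{\left(x \right)} - 3 B^{3} \sin^{2}{\left(x \right)} \cos{\left(x \right)}
  u·u_x = 2 A^{2} x^{3} + A B x^{2} \cos{\left(x \right)} + 2 A B x \sin{\left(x \right)} + B^{2} \sin{\left(x \right)} \cos{\left(x \right)}
  -u·u_t = 0
  u^2·u_tt = 0
So the left-hand side equals
  - 6 A^{3} x^{5} - 3 A^{2} B x^{4} \cos{\left(x \right)} - 12 A^{2} B x^{3} \sin{\left(x \right)} + 2 A^{2} x^{3} - 6 A B^{2} x^{2} \sin{\left(x \right)} \cos{\left(x \right)} - 6 A B^{2} x \sin^{2}{\left(x \right)} + A B x^{2} \cos{\left(x \right)} + 2 A B x \sin{\left(x \right)} - 3 B^{3} \sin^{2}{\left(x \right)} \cos{\left(x \right)} + B^{2} \sin{\left(x \right)} \cos{\left(x \right)}
This must equal f(x, t) identically; expanded, f = 48 x^{5} + 24 x^{4} \cos{\left(x \right)} + 96 x^{3} \sin{\left(x \right)} + 8 x^{3} + 48 x^{2} \sin{\left(x \right)} \cos{\left(x \right)} + 4 x^{2} \cos{\left(x \right)} + 48 x \sin^{2}{\left(x \right)} + 8 x \sin{\left(x \right)} + 24 \sin^{2}{\left(x \right)} \cos{\left(x \right)} + 4 \sin{\left(x \right)} \cos{\left(x \right)}.
Matching coefficients of the independent functions:
  [x^{3}]:  2 A^{2} = 8
  [x^{5}]:  - 6 A^{3} = 48
  [x \sin{\left(x \right)}]:  2 A B = 8
  [x \sin^{2}{\left(x \right)}, x^{2} \sin{\left(x \right)} \cos{\left(x \right)}]:  - 6 A B^{2} = 48
  [x^{2} \cos{\left(x \right)}]:  A B = 4
  [x^{3} \sin{\left(x \right)}]:  - 12 A^{2} B = 96
  [x^{4} \cos{\left(x \right)}]:  - 3 A^{2} B = 24
  [\sin{\left(x \right)} \cos{\left(x \right)}]:  B^{2} = 4
  [\sin^{2}{\left(x \right)} \cos{\left(x \right)}]:  - 3 B^{3} = 24
Solving: A = -2, B = -2.
Check against the point condition:
  u(1, 0) = -2 - 2 \sin{\left(1 \right)}  ⟹  A + B \sin{\left(1 \right)} = -2 - 2 \sin{\left(1 \right)}  ✓
Hence u(x, t) = - 2 x^{2} - 2 \sin{\left(x \right)}.

Answer: u(x, t) = - 2 x^{2} - 2 \sin{\left(x \right)}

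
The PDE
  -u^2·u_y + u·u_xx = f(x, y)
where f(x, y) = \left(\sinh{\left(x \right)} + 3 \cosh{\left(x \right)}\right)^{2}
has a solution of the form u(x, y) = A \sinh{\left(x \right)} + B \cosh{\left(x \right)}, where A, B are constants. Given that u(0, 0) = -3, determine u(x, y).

Substitute the ansatz u = A \sinh{\left(x \right)} + B \cosh{\left(x \right)} into the left-hand side.
Derivatives of the ansatz:
  u_y = 0
  u_xx = A \sinh{\left(x \right)} + B \cosh{\left(x \right)}
Term by term:
  -u^2·u_y = 0
  u·u_xx = A^{2} \sinh^{2}{\left(x \right)} + 2 A B \sinh{\left(x \right)} \cosh{\left(x \right)} + B^{2} \cosh^{2}{\left(x \right)}
So the left-hand side equals
  A^{2} \sinh^{2}{\left(x \right)} + 2 A B \sinh{\left(x \right)} \cosh{\left(x \right)} + B^{2} \cosh^{2}{\left(x \right)}
This must equal f(x, y) identically; expanded, f = \sinh^{2}{\left(x \right)} + 6 \sinh{\left(x \right)} \cosh{\left(x \right)} + 9 \cosh^{2}{\left(x \right)}.
Matching coefficients of the independent functions:
  [\sinh{\left(x \right)} \cosh{\left(x \right)}]:  2 A B = 6
  [\sinh^{2}{\left(x \right)}]:  A^{2} = 1
  [\cosh^{2}{\left(x \right)}]:  B^{2} = 9
These equations allow (A, B) = (-1, -3) or (1, 3).
Impose the point condition(s):
  u(0, 0) = -3  ⟹  B = -3
Only A = -1, B = -3 satisfies everything.
Hence u(x, y) = - \sinh{\left(x \right)} - 3 \cosh{\left(x \right)}.

Answer: u(x, y) = - \sinh{\left(x \right)} - 3 \cosh{\left(x \right)}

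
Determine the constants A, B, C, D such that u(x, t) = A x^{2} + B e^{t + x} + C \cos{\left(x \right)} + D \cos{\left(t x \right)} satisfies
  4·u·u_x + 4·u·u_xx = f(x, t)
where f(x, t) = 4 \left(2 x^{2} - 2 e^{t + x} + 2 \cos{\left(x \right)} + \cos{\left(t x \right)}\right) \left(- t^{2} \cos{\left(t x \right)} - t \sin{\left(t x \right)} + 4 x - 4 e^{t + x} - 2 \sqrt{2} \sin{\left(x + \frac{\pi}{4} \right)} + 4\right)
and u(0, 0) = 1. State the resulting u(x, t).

Substitute the ansatz u = A x^{2} + B e^{t + x} + C \cos{\left(x \right)} + D \cos{\left(t x \right)} into the left-hand side.
Derivatives of the ansatz:
  u_x = 2 A x + B e^{t} e^{x} - C \sin{\left(x \right)} - D t \sin{\left(t x \right)}
  u_xx = 2 A + B e^{t} e^{x} - C \cos{\left(x \right)} - D t^{2} \cos{\left(t x \right)}
Term by term:
  4·u·u_x = 8 A^{2} x^{3} + 4 A B x^{2} e^{t} e^{x} + 8 A B x e^{t} e^{x} - 4 A C x^{2} \sin{\left(x \right)} + 8 A C x \cos{\left(x \right)} - 4 A D t x^{2} \sin{\left(t x \right)} + 8 A D x \cos{\left(t x \right)} + 4 B^{2} e^{2 t} e^{2 x} - 4 B C e^{t} e^{x} \sin{\left(x \right)} + 4 B C e^{t} e^{x} \cos{\left(x \right)} - 4 B D t e^{t} e^{x} \sin{\left(t x \right)} + 4 B D e^{t} e^{x} \cos{\left(t x \right)} - 4 C^{2} \sin{\left(x \right)} \cos{\left(x \right)} - 4 C D t \sin{\left(t x \right)} \cos{\left(x \right)} - 4 C D \sin{\left(x \right)} \cos{\left(t x \right)} - 4 D^{2} t \sin{\left(t x \right)} \cos{\left(t x \right)}
  4·u·u_xx = 8 A^{2} x^{2} + 4 A B x^{2} e^{t} e^{x} + 8 A B e^{t} e^{x} - 4 A C x^{2} \cos{\left(x \right)} + 8 A C \cos{\left(x \right)} - 4 A D t^{2} x^{2} \cos{\left(t x \right)} + 8 A D \cos{\left(t x \right)} + 4 B^{2} e^{2 t} e^{2 x} - 4 B D t^{2} e^{t} e^{x} \cos{\left(t x \right)} + 4 B D e^{t} e^{x} \cos{\left(t x \right)} - 4 C^{2} \cos^{2}{\left(x \right)} - 4 C D t^{2} \cos{\left(x \right)} \cos{\left(t x \right)} - 4 C D \cos{\left(x \right)} \cos{\left(t x \right)} - 4 D^{2} t^{2} \cos^{2}{\left(t x \right)}
Sum these and collect like terms in the independent variables.
This must equal f(x, t) identically; expanded, f = - 8 t^{2} x^{2} \cos{\left(t x \right)} + 8 t^{2} e^{t} e^{x} \cos{\left(t x \right)} - 8 t^{2} \cos{\left(x \right)} \cos{\left(t x \right)} - 4 t^{2} \cos^{2}{\left(t x \right)} - 8 t x^{2} \sin{\left(t x \right)} + 8 t e^{t} e^{x} \sin{\left(t x \right)} - 8 t \sin{\left(t x \right)} \cos{\left(x \right)} - 4 t \sin{\left(t x \right)} \cos{\left(t x \right)} + 32 x^{3} - 32 x^{2} e^{t} e^{x} - 16 x^{2} \sin{\left(x \right)} - 16 x^{2} \cos{\left(x \right)} + 32 x^{2} - 32 x e^{t} e^{x} + 32 x \cos{\left(x \right)} + 16 x \cos{\left(t x \right)} + 32 e^{2 t} e^{2 x} + 16 e^{t} e^{x} \sin{\left(x \right)} - 16 e^{t} e^{x} \cos{\left(x \right)} - 16 e^{t} e^{x} \cos{\left(t x \right)} - 32 e^{t} e^{x} - 16 \sin{\left(x \right)} \cos{\left(x \right)} - 8 \sin{\left(x \right)} \cos{\left(t x \right)} - 16 \cos^{2}{\left(x \right)} - 8 \cos{\left(x \right)} \cos{\left(t x \right)} + 32 \cos{\left(x \right)} + 16 \cos{\left(t x \right)}.
Matching coefficients of the independent functions:
(each divided by its leading coefficient; functions giving the same equation are listed together)
  [x^{2}, x^{3}]:  A^{2} - 4 = 0
  [t^{2} \cos^{2}{\left(t x \right)}, t \sin{\left(t x \right)} \cos{\left(t x \right)}]:  D^{2} - 1 = 0
  [x \cos{\left(x \right)}, x^{2} \sin{\left(x \right)}, x^{2} \cos{\left(x \right)}, …]:  A C - 4 = 0
  [x \cos{\left(t x \right)}, t x^{2} \sin{\left(t x \right)}, t^{2} x^{2} \cos{\left(t x \right)}, …]:  A D - 2 = 0
  [e^{t} e^{x}, x e^{t} e^{x}, x^{2} e^{t} e^{x}]:  A B + 4 = 0
  [e^{2 t} e^{2 x}]:  B^{2} - 4 = 0
  [\sin{\left(x \right)} \cos{\left(x \right)}, \cos^{2}{\left(x \right)}]:  C^{2} - 4 = 0
  [\sin{\left(x \right)} \cos{\left(t x \right)}, \cos{\left(x \right)} \cos{\left(t x \right)}, t \sin{\left(t x \right)} \cos{\left(x \right)}, …]:  C D - 2 = 0
  [e^{t} e^{x} \sin{\left(x \right)}, e^{t} e^{x} \cos{\left(x \right)}]:  B C + 4 = 0
  [e^{t} e^{x} \cos{\left(t x \right)}, t e^{t} e^{x} \sin{\left(t x \right)}, t^{2} e^{t} e^{x} \cos{\left(t x \right)}]:  B D + 2 = 0
These equations allow (A, B, C, D) = (-2, 2, -2, -1) or (2, -2, 2, 1).
Impose the point condition(s):
  u(0, 0) = 1  ⟹  B + C + D = 1
Only A = 2, B = -2, C = 2, D = 1 satisfies everything.
Hence u(x, t) = 2 x^{2} - 2 e^{t + x} + 2 \cos{\left(x \right)} + \cos{\left(t x \right)}.

Answer: u(x, t) = 2 x^{2} - 2 e^{t + x} + 2 \cos{\left(x \right)} + \cos{\left(t x \right)}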